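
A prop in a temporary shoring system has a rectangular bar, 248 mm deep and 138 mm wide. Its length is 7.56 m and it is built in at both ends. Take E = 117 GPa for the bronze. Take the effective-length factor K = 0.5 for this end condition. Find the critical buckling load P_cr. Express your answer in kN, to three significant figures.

P_cr ≈ 4390 kN

Buckling occurs about the weak axis: I_min = h·b³/12 with b = 138 mm (the shorter side).
I_min = 248×138³/12 = 5.431×10^7 mm⁴
I = 5.431×10^7 mm⁴ = 5.431×10^-5 m⁴
Effective length L_e = K·L = 0.5 × 7.56 = 3.780 m
P_cr = π²EI / L_e² = π² × 117×10⁹ × 5.431×10^-5 / 3.780² = 4.389×10^6 N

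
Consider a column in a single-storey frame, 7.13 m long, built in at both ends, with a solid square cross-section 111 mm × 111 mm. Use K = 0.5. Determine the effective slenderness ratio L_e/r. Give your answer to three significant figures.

For a square r = a/√12 = 111/√12 = 32.04 mm
L_e = K·L = 0.5 × 7.13 m = 3.565 m = 3565.0 mm
λ = L_e / r_min = 3565.0 / 32.04 = 111

λ ≈ 111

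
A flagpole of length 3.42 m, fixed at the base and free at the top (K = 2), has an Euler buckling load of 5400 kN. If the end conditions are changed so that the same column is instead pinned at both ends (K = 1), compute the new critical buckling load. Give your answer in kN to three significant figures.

P_cr ∝ 1/K², so P_cr,new = P_cr,old × (K_old/K_new)² = 5400 × (2/1)²
= 5400 × 4.000 = 21600 kN

P_cr ≈ 21600 kN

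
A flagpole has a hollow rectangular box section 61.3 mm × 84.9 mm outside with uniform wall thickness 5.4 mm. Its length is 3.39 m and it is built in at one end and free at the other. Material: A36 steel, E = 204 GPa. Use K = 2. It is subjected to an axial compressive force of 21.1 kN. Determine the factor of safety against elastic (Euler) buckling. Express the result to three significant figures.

n ≈ 1.73

Inner dimensions: h_i = 84.9 − 2×5.4 = 74.10 mm, b_i = 61.3 − 2×5.4 = 50.50 mm
Weak-axis I_min = (h_o·b_o³ − h_i·b_i³)/12 with b_o = 61.3, b_i = 50.50 mm (shorter outer/inner sides).
I_min = (84.9×61.3³ − 74.10×50.50³)/12 = 8.344×10^5 mm⁴
I = 8.344×10^5 mm⁴ = 8.344×10^-7 m⁴
Effective length L_e = K·L = 2 × 3.39 = 6.780 m
P_cr = π²EI / L_e² = π² × 204×10⁹ × 8.344×10^-7 / 6.780² = 3.655×10^4 N
Factor of safety n = P_cr / P = 36.548 / 21.1 = 1.73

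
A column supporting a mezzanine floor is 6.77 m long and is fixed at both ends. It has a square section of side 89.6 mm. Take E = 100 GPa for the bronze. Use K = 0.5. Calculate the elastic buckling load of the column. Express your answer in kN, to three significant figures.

P_cr ≈ 463 kN

I = a⁴/12 = 89.6⁴/12 = 5.371×10^6 mm⁴
I = 5.371×10^6 mm⁴ = 5.371×10^-6 m⁴
Effective length L_e = K·L = 0.5 × 6.77 = 3.385 m
P_cr = π²EI / L_e² = π² × 100×10⁹ × 5.371×10^-6 / 3.385² = 4.626×10^5 N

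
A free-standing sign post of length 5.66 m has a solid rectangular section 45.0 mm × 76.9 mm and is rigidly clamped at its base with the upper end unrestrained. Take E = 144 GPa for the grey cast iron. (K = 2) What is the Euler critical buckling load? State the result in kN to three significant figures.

Buckling occurs about the weak axis: I_min = h·b³/12 with b = 45.0 mm (the shorter side).
I_min = 76.9×45.0³/12 = 5.840×10^5 mm⁴
I = 5.840×10^5 mm⁴ = 5.840×10^-7 m⁴
Effective length L_e = K·L = 2 × 5.66 = 11.32 m
P_cr = π²EI / L_e² = π² × 144×10⁹ × 5.840×10^-7 / 11.32² = 6.477×10^3 N

P_cr ≈ 6.48 kN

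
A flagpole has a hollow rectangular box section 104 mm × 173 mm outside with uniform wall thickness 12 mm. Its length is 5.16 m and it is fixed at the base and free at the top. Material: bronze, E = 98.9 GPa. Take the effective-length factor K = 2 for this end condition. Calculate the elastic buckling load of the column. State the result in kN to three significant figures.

Inner dimensions: h_i = 173 − 2×12 = 149.0 mm, b_i = 104 − 2×12 = 80.00 mm
Weak-axis I_min = (h_o·b_o³ − h_i·b_i³)/12 with b_o = 104, b_i = 80.00 mm (shorter outer/inner sides).
I_min = (173×104³ − 149.0×80.00³)/12 = 9.859×10^6 mm⁴
I = 9.859×10^6 mm⁴ = 9.859×10^-6 m⁴
Effective length L_e = K·L = 2 × 5.16 = 10.32 m
P_cr = π²EI / L_e² = π² × 98.9×10⁹ × 9.859×10^-6 / 10.32² = 9.036×10^4 N

P_cr ≈ 90.4 kN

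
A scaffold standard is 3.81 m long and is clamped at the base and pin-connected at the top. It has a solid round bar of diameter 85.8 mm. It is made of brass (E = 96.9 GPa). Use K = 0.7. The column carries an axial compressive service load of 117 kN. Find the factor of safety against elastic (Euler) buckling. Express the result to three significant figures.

I = πd⁴/64 = π×85.8⁴/64 = 2.660×10^6 mm⁴
I = 2.660×10^6 mm⁴ = 2.660×10^-6 m⁴
Effective length L_e = K·L = 0.7 × 3.81 = 2.667 m
P_cr = π²EI / L_e² = π² × 96.9×10⁹ × 2.660×10^-6 / 2.667² = 3.577×10^5 N
Factor of safety n = P_cr / P = 357.68 / 117 = 3.06

n ≈ 3.06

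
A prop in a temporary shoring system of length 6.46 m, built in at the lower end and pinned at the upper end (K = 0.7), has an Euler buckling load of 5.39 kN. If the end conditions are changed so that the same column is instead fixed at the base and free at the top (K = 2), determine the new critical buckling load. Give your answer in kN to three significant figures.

P_cr ≈ 0.660 kN

P_cr ∝ 1/K², so P_cr,new = P_cr,old × (K_old/K_new)² = 5.39 × (0.7/2)²
= 5.39 × 0.1225 = 0.660 kN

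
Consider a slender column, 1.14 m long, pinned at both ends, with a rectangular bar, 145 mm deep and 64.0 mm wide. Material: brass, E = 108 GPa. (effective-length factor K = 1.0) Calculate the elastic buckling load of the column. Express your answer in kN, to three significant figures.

P_cr ≈ 2600 kN

Buckling occurs about the weak axis: I_min = h·b³/12 with b = 64.0 mm (the shorter side).
I_min = 145×64.0³/12 = 3.168×10^6 mm⁴
I = 3.168×10^6 mm⁴ = 3.168×10^-6 m⁴
Effective length L_e = K·L = 1 × 1.14 = 1.140 m
P_cr = π²EI / L_e² = π² × 108×10⁹ × 3.168×10^-6 / 1.140² = 2.598×10^6 N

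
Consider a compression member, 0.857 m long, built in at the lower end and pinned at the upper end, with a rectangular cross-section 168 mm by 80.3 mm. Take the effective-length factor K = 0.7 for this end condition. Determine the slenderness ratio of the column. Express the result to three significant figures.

For a rectangle r_min = b/√12 = 80.3/√12 = 23.18 mm
L_e = K·L = 0.7 × 0.857 m = 0.5999 m = 599.90 mm
λ = L_e / r_min = 599.90 / 23.18 = 25.9

λ ≈ 25.9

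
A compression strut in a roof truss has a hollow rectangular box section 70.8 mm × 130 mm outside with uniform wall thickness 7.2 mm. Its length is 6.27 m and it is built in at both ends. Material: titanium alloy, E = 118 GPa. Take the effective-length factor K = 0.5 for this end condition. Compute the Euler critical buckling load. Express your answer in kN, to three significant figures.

P_cr ≈ 251 kN

Inner dimensions: h_i = 130 − 2×7.2 = 115.6 mm, b_i = 70.8 − 2×7.2 = 56.40 mm
Weak-axis I_min = (h_o·b_o³ − h_i·b_i³)/12 with b_o = 70.8, b_i = 56.40 mm (shorter outer/inner sides).
I_min = (130×70.8³ − 115.6×56.40³)/12 = 2.116×10^6 mm⁴
I = 2.116×10^6 mm⁴ = 2.116×10^-6 m⁴
Effective length L_e = K·L = 0.5 × 6.27 = 3.135 m
P_cr = π²EI / L_e² = π² × 118×10⁹ × 2.116×10^-6 / 3.135² = 2.508×10^5 N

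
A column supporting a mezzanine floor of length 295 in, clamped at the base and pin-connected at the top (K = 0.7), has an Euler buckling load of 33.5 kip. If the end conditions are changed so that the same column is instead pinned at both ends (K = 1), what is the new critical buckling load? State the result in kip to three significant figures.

P_cr ≈ 16.4 kip

P_cr ∝ 1/K², so P_cr,new = P_cr,old × (K_old/K_new)² = 33.5 × (0.7/1)²
= 33.5 × 0.4900 = 16.4 kip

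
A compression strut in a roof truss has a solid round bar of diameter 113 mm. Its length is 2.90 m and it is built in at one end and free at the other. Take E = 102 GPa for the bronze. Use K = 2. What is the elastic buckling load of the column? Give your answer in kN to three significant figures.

P_cr ≈ 240 kN

I = πd⁴/64 = π×113⁴/64 = 8.004×10^6 mm⁴
I = 8.004×10^6 mm⁴ = 8.004×10^-6 m⁴
Effective length L_e = K·L = 2 × 2.90 = 5.800 m
P_cr = π²EI / L_e² = π² × 102×10⁹ × 8.004×10^-6 / 5.800² = 2.395×10^5 N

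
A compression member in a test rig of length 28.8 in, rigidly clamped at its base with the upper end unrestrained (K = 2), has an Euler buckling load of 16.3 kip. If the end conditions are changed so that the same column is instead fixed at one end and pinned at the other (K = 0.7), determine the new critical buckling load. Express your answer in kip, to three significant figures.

P_cr ∝ 1/K², so P_cr,new = P_cr,old × (K_old/K_new)² = 16.3 × (2/0.7)²
= 16.3 × 8.163 = 133 kip

P_cr ≈ 133 kip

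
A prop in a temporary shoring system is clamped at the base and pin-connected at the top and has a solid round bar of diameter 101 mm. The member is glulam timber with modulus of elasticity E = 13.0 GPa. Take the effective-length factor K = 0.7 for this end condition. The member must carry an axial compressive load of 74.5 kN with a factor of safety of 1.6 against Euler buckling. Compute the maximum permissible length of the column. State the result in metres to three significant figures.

L_max ≈ 3.35 m

I = πd⁴/64 = π×101⁴/64 = 5.108×10^6 mm⁴
I = 5.108×10^-6 m⁴
Required critical load P_cr = n·P = 1.6 × 74.5 = 119.2 kN = 1.192×10^5 N
From P_cr = π²EI/(K·L)²:  L = (1/K)·√(π²EI/P_cr) = (1/0.7)·√(π²×1.30×10^10×5.108×10^-6/1.192×10^5)
L = 3.35 m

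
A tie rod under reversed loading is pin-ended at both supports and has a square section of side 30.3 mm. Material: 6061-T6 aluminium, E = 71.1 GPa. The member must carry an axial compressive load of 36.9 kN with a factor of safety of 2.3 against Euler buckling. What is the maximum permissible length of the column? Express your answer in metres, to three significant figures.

I = a⁴/12 = 30.3⁴/12 = 7.024×10^4 mm⁴
I = 7.024×10^-8 m⁴
Required critical load P_cr = n·P = 2.3 × 36.9 = 84.87 kN = 8.487×10^4 N
From P_cr = π²EI/(K·L)²:  L = (1/K)·√(π²EI/P_cr) = (1/1)·√(π²×7.11×10^10×7.024×10^-8/8.487×10^4)
L = 0.762 m

L_max ≈ 0.762 m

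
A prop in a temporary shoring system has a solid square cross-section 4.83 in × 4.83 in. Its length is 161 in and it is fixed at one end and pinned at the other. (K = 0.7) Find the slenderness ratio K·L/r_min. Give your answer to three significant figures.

For a square r = a/√12 = 4.83/√12 = 1.394 in
L_e = K·L = 0.7 × 161 = 112.7 in
λ = L_e / r_min = 112.70 / 1.394 = 80.8

λ ≈ 80.8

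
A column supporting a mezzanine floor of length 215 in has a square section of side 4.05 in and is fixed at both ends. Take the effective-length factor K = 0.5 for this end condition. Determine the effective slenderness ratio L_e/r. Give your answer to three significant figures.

For a square r = a/√12 = 4.05/√12 = 1.169 in
L_e = K·L = 0.5 × 215 = 107.5 in
λ = L_e / r_min = 107.50 / 1.169 = 91.9

λ ≈ 91.9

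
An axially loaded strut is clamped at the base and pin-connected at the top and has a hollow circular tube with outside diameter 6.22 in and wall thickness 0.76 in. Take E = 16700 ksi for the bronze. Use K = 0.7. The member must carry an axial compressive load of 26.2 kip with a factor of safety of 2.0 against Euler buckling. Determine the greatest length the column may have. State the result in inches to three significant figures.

L_max ≈ 564 in

Inner diameter d_i = 6.22 − 2×0.76 = 4.700 in
I = π(d_o⁴ − d_i⁴)/64 = π(6.22⁴ − 4.700⁴)/64 = 49.52 in⁴
Required critical load P_cr = n·P = 2.0 × 26.2 = 52.40 kip = 5.240×10^4 lb
From P_cr = π²EI/(K·L)²:  L = (1/K)·√(π²EI/P_cr) = (1/0.7)·√(π²×1.67×10^7×49.52/5.240×10^4)
L = 564 in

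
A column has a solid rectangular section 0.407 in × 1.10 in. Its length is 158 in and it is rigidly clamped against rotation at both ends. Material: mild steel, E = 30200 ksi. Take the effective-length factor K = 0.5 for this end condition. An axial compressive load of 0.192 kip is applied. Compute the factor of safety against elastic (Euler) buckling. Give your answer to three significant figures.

Buckling occurs about the weak axis: I_min = h·b³/12 with b = 0.407 in (the shorter side).
I_min = 1.10×0.407³/12 = 6.180×10^-3 in⁴
Effective length L_e = K·L = 0.5 × 158 = 79.00 in
P_cr = π²EI / L_e² = π² × 30200×10³ × 6.180×10^-3 / 79.00² = 295.2 lb
Factor of safety n = P_cr / P = 0.29515 / 0.192 = 1.54

n ≈ 1.54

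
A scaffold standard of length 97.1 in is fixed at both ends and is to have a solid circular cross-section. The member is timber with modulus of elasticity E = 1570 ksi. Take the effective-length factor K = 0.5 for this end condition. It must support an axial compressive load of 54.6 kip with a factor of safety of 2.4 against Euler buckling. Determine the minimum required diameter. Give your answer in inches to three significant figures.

Required P_cr = n·P = 2.4 × 54.6 = 131.0 kip
L_e = K·L = 0.5 × 97.1 = 48.55 in
Required I = P_cr·L_e²/(π²E) = 1.310×10^5 × 48.55² / (π² × 1.57×10^6) = 19.93 in⁴
Solid circle: I = πd⁴/64  ⇒  d = (64I/π)^(1/4) = (64×19.93/π)^(1/4) = 4.49 in

d ≈ 4.49 in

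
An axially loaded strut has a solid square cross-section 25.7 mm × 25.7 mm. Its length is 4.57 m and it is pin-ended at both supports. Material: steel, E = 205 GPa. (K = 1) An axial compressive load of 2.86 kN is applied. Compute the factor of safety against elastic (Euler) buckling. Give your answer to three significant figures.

I = a⁴/12 = 25.7⁴/12 = 3.635×10^4 mm⁴
I = 3.635×10^4 mm⁴ = 3.635×10^-8 m⁴
Effective length L_e = K·L = 1 × 4.57 = 4.570 m
P_cr = π²EI / L_e² = π² × 205×10⁹ × 3.635×10^-8 / 4.570² = 3.522×10^3 N
Factor of safety n = P_cr / P = 3.5219 / 2.86 = 1.23

n ≈ 1.23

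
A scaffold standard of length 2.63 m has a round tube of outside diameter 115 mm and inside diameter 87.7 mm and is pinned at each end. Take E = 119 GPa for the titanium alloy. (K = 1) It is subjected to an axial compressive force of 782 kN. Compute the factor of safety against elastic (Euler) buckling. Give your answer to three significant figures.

d_o = 115 mm, d_i = 87.7 mm
I = π(d_o⁴ − d_i⁴)/64 = π(115⁴ − 87.70⁴)/64 = 5.682×10^6 mm⁴
I = 5.682×10^6 mm⁴ = 5.682×10^-6 m⁴
Effective length L_e = K·L = 1 × 2.63 = 2.630 m
P_cr = π²EI / L_e² = π² × 119×10⁹ × 5.682×10^-6 / 2.630² = 9.647×10^5 N
Factor of safety n = P_cr / P = 964.73 / 782 = 1.23

n ≈ 1.23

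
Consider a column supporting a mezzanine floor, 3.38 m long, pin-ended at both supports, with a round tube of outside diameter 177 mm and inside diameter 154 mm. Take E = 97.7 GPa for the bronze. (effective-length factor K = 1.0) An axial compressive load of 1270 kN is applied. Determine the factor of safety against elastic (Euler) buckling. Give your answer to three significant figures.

d_o = 177 mm, d_i = 154 mm
I = π(d_o⁴ − d_i⁴)/64 = π(177⁴ − 154.0⁴)/64 = 2.057×10^7 mm⁴
I = 2.057×10^7 mm⁴ = 2.057×10^-5 m⁴
Effective length L_e = K·L = 1 × 3.38 = 3.380 m
P_cr = π²EI / L_e² = π² × 97.7×10⁹ × 2.057×10^-5 / 3.380² = 1.736×10^6 N
Factor of safety n = P_cr / P = 1736.2 / 1270 = 1.37

n ≈ 1.37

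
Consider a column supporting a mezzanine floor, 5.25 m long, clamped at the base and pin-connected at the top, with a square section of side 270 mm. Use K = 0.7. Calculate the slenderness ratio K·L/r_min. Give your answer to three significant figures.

λ ≈ 47.2

I = a⁴/12 = 270⁴/12 = 4.429×10^8 mm⁴
A = 7.290×10^4 mm²;  r_min = √(I/A) = √(4.429×10^8/7.290×10^4) = 77.94 mm
L_e = K·L = 0.7 × 5.25 m = 3.675 m = 3675.0 mm
λ = L_e / r_min = 3675.0 / 77.94 = 47.2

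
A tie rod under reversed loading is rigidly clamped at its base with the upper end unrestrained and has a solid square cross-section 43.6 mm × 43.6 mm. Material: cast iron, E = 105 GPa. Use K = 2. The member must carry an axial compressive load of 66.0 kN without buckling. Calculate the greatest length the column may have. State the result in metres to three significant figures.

L_max ≈ 1.09 m

I = a⁴/12 = 43.6⁴/12 = 3.011×10^5 mm⁴
I = 3.011×10^-7 m⁴
At the buckling limit P_cr = P = 6.600×10^4 N
From P_cr = π²EI/(K·L)²:  L = (1/K)·√(π²EI/P_cr) = (1/2)·√(π²×1.05×10^11×3.011×10^-7/6.600×10^4)
L = 1.09 m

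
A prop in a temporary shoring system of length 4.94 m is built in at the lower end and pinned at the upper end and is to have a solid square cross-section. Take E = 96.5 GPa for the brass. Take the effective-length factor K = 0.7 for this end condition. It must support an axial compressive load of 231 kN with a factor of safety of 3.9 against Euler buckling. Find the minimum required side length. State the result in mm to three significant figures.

Required P_cr = n·P = 3.9 × 231 = 900.9 kN
L_e = K·L = 0.7 × 4.94 = 3.458 m
Required I = P_cr·L_e²/(π²E) = 9.009×10^5 × 3.458² / (π² × 9.65×10^10) = 1.131×10^-5 m⁴
I_req = 1.131×10^7 mm⁴
Solid square: I = a⁴/12  ⇒  a = (12I)^(1/4) = (12×1.131×10^7)^(1/4) = 108 mm

a ≈ 108 mm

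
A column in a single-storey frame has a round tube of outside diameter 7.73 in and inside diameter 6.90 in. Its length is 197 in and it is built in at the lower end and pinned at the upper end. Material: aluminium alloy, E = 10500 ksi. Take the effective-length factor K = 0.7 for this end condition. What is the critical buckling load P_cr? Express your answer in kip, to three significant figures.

d_o = 7.73 in, d_i = 6.90 in
I = π(d_o⁴ − d_i⁴)/64 = π(7.73⁴ − 6.900⁴)/64 = 64.00 in⁴
Effective length L_e = K·L = 0.7 × 197 = 137.9 in
P_cr = π²EI / L_e² = π² × 10500×10³ × 64.00 / 137.9² = 3.487×10^5 lb

P_cr ≈ 349 kip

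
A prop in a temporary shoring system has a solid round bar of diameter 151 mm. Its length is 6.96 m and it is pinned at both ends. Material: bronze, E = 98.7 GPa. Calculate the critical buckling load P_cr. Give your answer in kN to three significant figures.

I = πd⁴/64 = π×151⁴/64 = 2.552×10^7 mm⁴
I = 2.552×10^7 mm⁴ = 2.552×10^-5 m⁴
Effective length L_e = K·L = 1 × 6.96 = 6.960 m
P_cr = π²EI / L_e² = π² × 98.7×10⁹ × 2.552×10^-5 / 6.960² = 5.132×10^5 N

P_cr ≈ 513 kN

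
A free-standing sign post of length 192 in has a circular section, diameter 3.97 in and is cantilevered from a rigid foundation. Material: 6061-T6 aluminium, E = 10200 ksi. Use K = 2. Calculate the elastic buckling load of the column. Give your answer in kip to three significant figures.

P_cr ≈ 8.32 kip

I = πd⁴/64 = π×3.97⁴/64 = 12.19 in⁴
Effective length L_e = K·L = 2 × 192 = 384.0 in
P_cr = π²EI / L_e² = π² × 10200×10³ × 12.19 / 384.0² = 8.325×10^3 lb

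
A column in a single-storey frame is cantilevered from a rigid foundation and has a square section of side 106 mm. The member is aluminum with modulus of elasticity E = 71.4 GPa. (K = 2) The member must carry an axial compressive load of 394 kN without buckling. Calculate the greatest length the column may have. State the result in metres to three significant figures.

L_max ≈ 2.17 m

I = a⁴/12 = 106⁴/12 = 1.052×10^7 mm⁴
I = 1.052×10^-5 m⁴
At the buckling limit P_cr = P = 3.940×10^5 N
From P_cr = π²EI/(K·L)²:  L = (1/K)·√(π²EI/P_cr) = (1/2)·√(π²×7.14×10^10×1.052×10^-5/3.940×10^5)
L = 2.17 m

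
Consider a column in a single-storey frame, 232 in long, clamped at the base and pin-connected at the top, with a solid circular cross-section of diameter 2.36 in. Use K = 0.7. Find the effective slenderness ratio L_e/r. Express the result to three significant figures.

λ ≈ 275

For a solid circle r = d/4 = 2.36/4 = 0.5900 in
L_e = K·L = 0.7 × 232 = 162.4 in
λ = L_e / r_min = 162.40 / 0.5900 = 275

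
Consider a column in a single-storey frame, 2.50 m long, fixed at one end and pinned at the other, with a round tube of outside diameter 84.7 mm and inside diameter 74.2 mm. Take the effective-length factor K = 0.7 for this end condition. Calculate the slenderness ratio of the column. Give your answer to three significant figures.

d_o = 84.7 mm, d_i = 74.2 mm
I = π(d_o⁴ − d_i⁴)/64 = π(84.7⁴ − 74.20⁴)/64 = 1.038×10^6 mm⁴
A = 1.310×10^3 mm²;  r_min = √(I/A) = √(1.038×10^6/1.310×10^3) = 28.15 mm
L_e = K·L = 0.7 × 2.50 m = 1.750 m = 1750.0 mm
λ = L_e / r_min = 1750.0 / 28.15 = 62.2

λ ≈ 62.2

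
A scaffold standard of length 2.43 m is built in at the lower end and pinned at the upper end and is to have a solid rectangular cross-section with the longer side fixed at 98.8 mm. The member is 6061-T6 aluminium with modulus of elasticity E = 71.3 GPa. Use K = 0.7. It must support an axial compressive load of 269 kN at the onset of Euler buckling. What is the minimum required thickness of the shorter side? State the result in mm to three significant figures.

L_e = K·L = 0.7 × 2.43 = 1.701 m
Required I = P_cr·L_e²/(π²E) = 2.690×10^5 × 1.701² / (π² × 7.13×10^10) = 1.106×10^-6 m⁴
I_req = 1.106×10^6 mm⁴
Rectangle, weak axis: I_min = h·b³/12 with h = 98.8 mm fixed  ⇒  b = (12I/h)^(1/3) = 51.2 mm

b ≈ 51.2 mm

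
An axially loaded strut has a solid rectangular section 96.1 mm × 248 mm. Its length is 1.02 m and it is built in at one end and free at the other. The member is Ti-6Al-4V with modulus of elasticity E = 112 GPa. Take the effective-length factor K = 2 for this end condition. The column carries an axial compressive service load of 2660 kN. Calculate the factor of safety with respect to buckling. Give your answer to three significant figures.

n ≈ 1.83

Buckling occurs about the weak axis: I_min = h·b³/12 with b = 96.1 mm (the shorter side).
I_min = 248×96.1³/12 = 1.834×10^7 mm⁴
I = 1.834×10^7 mm⁴ = 1.834×10^-5 m⁴
Effective length L_e = K·L = 2 × 1.02 = 2.040 m
P_cr = π²EI / L_e² = π² × 112×10⁹ × 1.834×10^-5 / 2.040² = 4.872×10^6 N
Factor of safety n = P_cr / P = 4871.9 / 2660 = 1.83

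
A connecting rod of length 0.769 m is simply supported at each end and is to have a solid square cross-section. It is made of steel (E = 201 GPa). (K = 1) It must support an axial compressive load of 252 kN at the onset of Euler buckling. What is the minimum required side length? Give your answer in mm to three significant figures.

L_e = K·L = 1 × 0.769 = 0.7690 m
Required I = P_cr·L_e²/(π²E) = 2.520×10^5 × 0.7690² / (π² × 2.01×10^11) = 7.512×10^-8 m⁴
I_req = 7.512×10^4 mm⁴
Solid square: I = a⁴/12  ⇒  a = (12I)^(1/4) = (12×7.512×10^4)^(1/4) = 30.8 mm

a ≈ 30.8 mm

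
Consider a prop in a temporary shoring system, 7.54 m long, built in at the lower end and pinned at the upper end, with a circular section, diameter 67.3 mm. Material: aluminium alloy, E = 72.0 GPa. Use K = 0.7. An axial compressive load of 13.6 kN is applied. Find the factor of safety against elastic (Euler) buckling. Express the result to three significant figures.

I = πd⁴/64 = π×67.3⁴/64 = 1.007×10^6 mm⁴
I = 1.007×10^6 mm⁴ = 1.007×10^-6 m⁴
Effective length L_e = K·L = 0.7 × 7.54 = 5.278 m
P_cr = π²EI / L_e² = π² × 72.0×10⁹ × 1.007×10^-6 / 5.278² = 2.569×10^4 N
Factor of safety n = P_cr / P = 25.688 / 13.6 = 1.89

n ≈ 1.89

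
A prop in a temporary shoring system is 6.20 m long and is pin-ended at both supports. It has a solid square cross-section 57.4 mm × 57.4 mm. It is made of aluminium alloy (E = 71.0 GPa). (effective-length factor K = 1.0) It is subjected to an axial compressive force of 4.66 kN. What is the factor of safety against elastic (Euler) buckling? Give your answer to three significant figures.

n ≈ 3.54

I = a⁴/12 = 57.4⁴/12 = 9.046×10^5 mm⁴
I = 9.046×10^5 mm⁴ = 9.046×10^-7 m⁴
Effective length L_e = K·L = 1 × 6.20 = 6.200 m
P_cr = π²EI / L_e² = π² × 71.0×10⁹ × 9.046×10^-7 / 6.200² = 1.649×10^4 N
Factor of safety n = P_cr / P = 16.491 / 4.66 = 3.54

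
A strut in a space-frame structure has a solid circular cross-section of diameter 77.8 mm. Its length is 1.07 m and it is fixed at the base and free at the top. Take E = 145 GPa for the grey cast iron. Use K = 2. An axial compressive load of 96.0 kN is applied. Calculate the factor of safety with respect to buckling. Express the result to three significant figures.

n ≈ 5.85

I = πd⁴/64 = π×77.8⁴/64 = 1.798×10^6 mm⁴
I = 1.798×10^6 mm⁴ = 1.798×10^-6 m⁴
Effective length L_e = K·L = 2 × 1.07 = 2.140 m
P_cr = π²EI / L_e² = π² × 145×10⁹ × 1.798×10^-6 / 2.140² = 5.620×10^5 N
Factor of safety n = P_cr / P = 561.99 / 96.0 = 5.85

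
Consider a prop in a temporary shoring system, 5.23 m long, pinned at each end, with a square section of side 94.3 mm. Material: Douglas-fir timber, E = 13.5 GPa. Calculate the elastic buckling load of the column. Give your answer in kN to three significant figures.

I = a⁴/12 = 94.3⁴/12 = 6.590×10^6 mm⁴
I = 6.590×10^6 mm⁴ = 6.590×10^-6 m⁴
Effective length L_e = K·L = 1 × 5.23 = 5.230 m
P_cr = π²EI / L_e² = π² × 13.5×10⁹ × 6.590×10^-6 / 5.230² = 3.210×10^4 N

P_cr ≈ 32.1 kN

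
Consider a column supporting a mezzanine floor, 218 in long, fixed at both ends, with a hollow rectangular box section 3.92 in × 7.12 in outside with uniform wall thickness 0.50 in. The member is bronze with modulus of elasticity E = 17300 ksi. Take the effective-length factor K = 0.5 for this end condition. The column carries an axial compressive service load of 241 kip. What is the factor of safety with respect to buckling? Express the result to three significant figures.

n ≈ 1.37

Inner dimensions: h_i = 7.12 − 2×0.50 = 6.120 in, b_i = 3.92 − 2×0.50 = 2.920 in
Weak-axis I_min = (h_o·b_o³ − h_i·b_i³)/12 with b_o = 3.92, b_i = 2.920 in (shorter outer/inner sides).
I_min = (7.12×3.92³ − 6.120×2.920³)/12 = 23.04 in⁴
Effective length L_e = K·L = 0.5 × 218 = 109.0 in
P_cr = π²EI / L_e² = π² × 17300×10³ × 23.04 / 109.0² = 3.312×10^5 lb
Factor of safety n = P_cr / P = 331.15 / 241 = 1.37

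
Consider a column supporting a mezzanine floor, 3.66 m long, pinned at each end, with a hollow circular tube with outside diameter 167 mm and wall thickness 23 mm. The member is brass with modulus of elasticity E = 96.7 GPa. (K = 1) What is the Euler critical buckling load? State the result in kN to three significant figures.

P_cr ≈ 1970 kN

Inner diameter d_i = 167 − 2×23 = 121.0 mm
I = π(d_o⁴ − d_i⁴)/64 = π(167⁴ − 121.0⁴)/64 = 2.766×10^7 mm⁴
I = 2.766×10^7 mm⁴ = 2.766×10^-5 m⁴
Effective length L_e = K·L = 1 × 3.66 = 3.660 m
P_cr = π²EI / L_e² = π² × 96.7×10⁹ × 2.766×10^-5 / 3.660² = 1.971×10^6 N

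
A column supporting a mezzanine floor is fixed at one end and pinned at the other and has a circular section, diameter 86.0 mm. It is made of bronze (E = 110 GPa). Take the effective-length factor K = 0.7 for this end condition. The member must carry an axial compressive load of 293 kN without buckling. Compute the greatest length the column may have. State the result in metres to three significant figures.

I = πd⁴/64 = π×86.0⁴/64 = 2.685×10^6 mm⁴
I = 2.685×10^-6 m⁴
At the buckling limit P_cr = P = 2.930×10^5 N
From P_cr = π²EI/(K·L)²:  L = (1/K)·√(π²EI/P_cr) = (1/0.7)·√(π²×1.10×10^11×2.685×10^-6/2.930×10^5)
L = 4.51 m

L_max ≈ 4.51 m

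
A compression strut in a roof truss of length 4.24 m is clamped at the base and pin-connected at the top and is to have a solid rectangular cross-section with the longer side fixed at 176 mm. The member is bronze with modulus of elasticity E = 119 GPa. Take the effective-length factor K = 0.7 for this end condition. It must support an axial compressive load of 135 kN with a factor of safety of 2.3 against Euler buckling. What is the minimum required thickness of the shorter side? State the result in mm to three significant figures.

b ≈ 54.2 mm

Required P_cr = n·P = 2.3 × 135 = 310.5 kN
L_e = K·L = 0.7 × 4.24 = 2.968 m
Required I = P_cr·L_e²/(π²E) = 3.105×10^5 × 2.968² / (π² × 1.19×10^11) = 2.329×10^-6 m⁴
I_req = 2.329×10^6 mm⁴
Rectangle, weak axis: I_min = h·b³/12 with h = 176 mm fixed  ⇒  b = (12I/h)^(1/3) = 54.2 mm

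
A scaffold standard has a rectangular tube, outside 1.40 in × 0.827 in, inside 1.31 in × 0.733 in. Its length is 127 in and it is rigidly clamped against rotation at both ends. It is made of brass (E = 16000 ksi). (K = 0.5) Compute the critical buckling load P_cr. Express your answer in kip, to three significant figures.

P_cr ≈ 0.901 kip

Weak-axis I_min = (h_o·b_o³ − h_i·b_i³)/12 with b_o = 0.827, b_i = 0.7330 in (shorter outer/inner sides).
I_min = (1.40×0.827³ − 1.310×0.7330³)/12 = 2.299×10^-2 in⁴
Effective length L_e = K·L = 0.5 × 127 = 63.50 in
P_cr = π²EI / L_e² = π² × 16000×10³ × 2.299×10^-2 / 63.50² = 900.5 lb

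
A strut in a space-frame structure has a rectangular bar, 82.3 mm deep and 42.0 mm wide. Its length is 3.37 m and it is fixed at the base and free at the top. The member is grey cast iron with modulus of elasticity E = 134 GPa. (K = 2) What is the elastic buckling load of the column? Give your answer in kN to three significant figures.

P_cr ≈ 14.8 kN

Buckling occurs about the weak axis: I_min = h·b³/12 with b = 42.0 mm (the shorter side).
I_min = 82.3×42.0³/12 = 5.081×10^5 mm⁴
I = 5.081×10^5 mm⁴ = 5.081×10^-7 m⁴
Effective length L_e = K·L = 2 × 3.37 = 6.740 m
P_cr = π²EI / L_e² = π² × 134×10⁹ × 5.081×10^-7 / 6.740² = 1.479×10^4 N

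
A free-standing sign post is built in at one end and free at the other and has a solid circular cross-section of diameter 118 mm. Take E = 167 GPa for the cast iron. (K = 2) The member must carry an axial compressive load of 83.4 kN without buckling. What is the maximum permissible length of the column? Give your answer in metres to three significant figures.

I = πd⁴/64 = π×118⁴/64 = 9.517×10^6 mm⁴
I = 9.517×10^-6 m⁴
At the buckling limit P_cr = P = 8.340×10^4 N
From P_cr = π²EI/(K·L)²:  L = (1/K)·√(π²EI/P_cr) = (1/2)·√(π²×1.67×10^11×9.517×10^-6/8.340×10^4)
L = 6.86 m

L_max ≈ 6.86 m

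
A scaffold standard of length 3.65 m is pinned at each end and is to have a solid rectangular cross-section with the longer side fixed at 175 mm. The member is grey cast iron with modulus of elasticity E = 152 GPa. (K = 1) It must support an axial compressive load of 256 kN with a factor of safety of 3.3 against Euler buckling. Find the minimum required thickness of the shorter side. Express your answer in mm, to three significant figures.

Required P_cr = n·P = 3.3 × 256 = 844.8 kN
L_e = K·L = 1 × 3.65 = 3.650 m
Required I = P_cr·L_e²/(π²E) = 8.448×10^5 × 3.650² / (π² × 1.52×10^11) = 7.502×10^-6 m⁴
I_req = 7.502×10^6 mm⁴
Rectangle, weak axis: I_min = h·b³/12 with h = 175 mm fixed  ⇒  b = (12I/h)^(1/3) = 80.1 mm

b ≈ 80.1 mm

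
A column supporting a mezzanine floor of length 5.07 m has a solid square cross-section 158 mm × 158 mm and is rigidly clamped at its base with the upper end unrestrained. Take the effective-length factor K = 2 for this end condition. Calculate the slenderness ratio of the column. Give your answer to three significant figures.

λ ≈ 222

For a square r = a/√12 = 158/√12 = 45.61 mm
L_e = K·L = 2 × 5.07 m = 10.14 m = 10140 mm
λ = L_e / r_min = 10140 / 45.61 = 222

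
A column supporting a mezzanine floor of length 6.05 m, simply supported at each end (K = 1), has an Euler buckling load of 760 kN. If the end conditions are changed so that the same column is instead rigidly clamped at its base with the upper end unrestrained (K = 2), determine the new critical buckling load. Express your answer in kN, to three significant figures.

P_cr ∝ 1/K², so P_cr,new = P_cr,old × (K_old/K_new)² = 760 × (1/2)²
= 760 × 0.2500 = 190 kN

P_cr ≈ 190 kN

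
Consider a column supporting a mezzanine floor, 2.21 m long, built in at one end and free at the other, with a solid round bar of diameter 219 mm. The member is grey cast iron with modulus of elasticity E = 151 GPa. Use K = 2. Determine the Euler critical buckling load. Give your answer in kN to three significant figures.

I = πd⁴/64 = π×219⁴/64 = 1.129×10^8 mm⁴
I = 1.129×10^8 mm⁴ = 1.129×10^-4 m⁴
Effective length L_e = K·L = 2 × 2.21 = 4.420 m
P_cr = π²EI / L_e² = π² × 151×10⁹ × 1.129×10^-4 / 4.420² = 8.613×10^6 N

P_cr ≈ 8610 kN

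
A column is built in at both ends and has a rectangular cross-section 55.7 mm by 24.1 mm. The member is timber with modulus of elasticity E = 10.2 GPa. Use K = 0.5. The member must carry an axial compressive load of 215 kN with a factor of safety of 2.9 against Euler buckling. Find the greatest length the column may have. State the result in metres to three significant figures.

L_max ≈ 0.205 m

Buckling occurs about the weak axis: I_min = h·b³/12 with b = 24.1 mm (the shorter side).
I_min = 55.7×24.1³/12 = 6.497×10^4 mm⁴
I = 6.497×10^-8 m⁴
Required critical load P_cr = n·P = 2.9 × 215 = 623.5 kN = 6.235×10^5 N
From P_cr = π²EI/(K·L)²:  L = (1/K)·√(π²EI/P_cr) = (1/0.5)·√(π²×1.02×10^10×6.497×10^-8/6.235×10^5)
L = 0.205 m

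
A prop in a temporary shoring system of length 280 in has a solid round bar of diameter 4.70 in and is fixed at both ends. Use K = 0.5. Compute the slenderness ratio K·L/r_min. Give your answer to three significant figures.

λ ≈ 119

For a solid circle r = d/4 = 4.70/4 = 1.175 in
L_e = K·L = 0.5 × 280 = 140.0 in
λ = L_e / r_min = 140.00 / 1.175 = 119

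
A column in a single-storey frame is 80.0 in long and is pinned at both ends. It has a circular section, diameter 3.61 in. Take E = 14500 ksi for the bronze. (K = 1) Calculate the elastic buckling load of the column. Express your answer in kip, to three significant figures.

P_cr ≈ 186 kip

I = πd⁴/64 = π×3.61⁴/64 = 8.337 in⁴
Effective length L_e = K·L = 1 × 80.0 = 80.00 in
P_cr = π²EI / L_e² = π² × 14500×10³ × 8.337 / 80.00² = 1.864×10^5 lb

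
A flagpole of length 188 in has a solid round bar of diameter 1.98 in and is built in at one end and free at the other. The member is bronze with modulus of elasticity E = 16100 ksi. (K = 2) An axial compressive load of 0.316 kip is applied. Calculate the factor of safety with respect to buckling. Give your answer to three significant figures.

n ≈ 2.68

I = πd⁴/64 = π×1.98⁴/64 = 0.7545 in⁴
Effective length L_e = K·L = 2 × 188 = 376.0 in
P_cr = π²EI / L_e² = π² × 16100×10³ × 0.7545 / 376.0² = 848.0 lb
Factor of safety n = P_cr / P = 0.84797 / 0.316 = 2.68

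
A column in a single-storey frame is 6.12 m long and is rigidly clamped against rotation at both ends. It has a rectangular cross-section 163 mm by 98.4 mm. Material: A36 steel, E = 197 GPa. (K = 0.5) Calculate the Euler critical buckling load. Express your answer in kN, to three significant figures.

P_cr ≈ 2690 kN

Buckling occurs about the weak axis: I_min = h·b³/12 with b = 98.4 mm (the shorter side).
I_min = 163×98.4³/12 = 1.294×10^7 mm⁴
I = 1.294×10^7 mm⁴ = 1.294×10^-5 m⁴
Effective length L_e = K·L = 0.5 × 6.12 = 3.060 m
P_cr = π²EI / L_e² = π² × 197×10⁹ × 1.294×10^-5 / 3.060² = 2.687×10^6 N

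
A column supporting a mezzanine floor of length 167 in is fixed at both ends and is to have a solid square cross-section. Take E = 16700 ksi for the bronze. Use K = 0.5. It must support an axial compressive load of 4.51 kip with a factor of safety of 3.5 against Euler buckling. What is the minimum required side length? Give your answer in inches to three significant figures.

a ≈ 1.68 in

Required P_cr = n·P = 3.5 × 4.51 = 15.78 kip
L_e = K·L = 0.5 × 167 = 83.50 in
Required I = P_cr·L_e²/(π²E) = 1.579×10^4 × 83.50² / (π² × 1.67×10^7) = 0.6677 in⁴
Solid square: I = a⁴/12  ⇒  a = (12I)^(1/4) = (12×0.6677)^(1/4) = 1.68 in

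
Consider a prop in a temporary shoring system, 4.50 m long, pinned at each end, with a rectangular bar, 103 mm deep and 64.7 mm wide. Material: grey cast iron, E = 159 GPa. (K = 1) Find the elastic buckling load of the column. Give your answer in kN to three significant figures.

P_cr ≈ 180 kN

Buckling occurs about the weak axis: I_min = h·b³/12 with b = 64.7 mm (the shorter side).
I_min = 103×64.7³/12 = 2.325×10^6 mm⁴
I = 2.325×10^6 mm⁴ = 2.325×10^-6 m⁴
Effective length L_e = K·L = 1 × 4.50 = 4.500 m
P_cr = π²EI / L_e² = π² × 159×10⁹ × 2.325×10^-6 / 4.500² = 1.802×10^5 N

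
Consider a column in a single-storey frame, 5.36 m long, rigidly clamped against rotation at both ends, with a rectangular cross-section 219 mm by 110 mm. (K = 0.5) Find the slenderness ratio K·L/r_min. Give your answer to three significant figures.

For a rectangle r_min = b/√12 = 110/√12 = 31.75 mm
L_e = K·L = 0.5 × 5.36 m = 2.680 m = 2680.0 mm
λ = L_e / r_min = 2680.0 / 31.75 = 84.4

λ ≈ 84.4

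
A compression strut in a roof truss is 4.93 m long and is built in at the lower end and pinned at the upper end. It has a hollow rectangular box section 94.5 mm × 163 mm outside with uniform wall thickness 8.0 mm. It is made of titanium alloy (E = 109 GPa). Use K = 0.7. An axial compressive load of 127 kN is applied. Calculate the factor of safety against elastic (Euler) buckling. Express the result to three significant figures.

n ≈ 3.94

Inner dimensions: h_i = 163 − 2×8.0 = 147.0 mm, b_i = 94.5 − 2×8.0 = 78.50 mm
Weak-axis I_min = (h_o·b_o³ − h_i·b_i³)/12 with b_o = 94.5, b_i = 78.50 mm (shorter outer/inner sides).
I_min = (163×94.5³ − 147.0×78.50³)/12 = 5.537×10^6 mm⁴
I = 5.537×10^6 mm⁴ = 5.537×10^-6 m⁴
Effective length L_e = K·L = 0.7 × 4.93 = 3.451 m
P_cr = π²EI / L_e² = π² × 109×10⁹ × 5.537×10^-6 / 3.451² = 5.002×10^5 N
Factor of safety n = P_cr / P = 500.19 / 127 = 3.94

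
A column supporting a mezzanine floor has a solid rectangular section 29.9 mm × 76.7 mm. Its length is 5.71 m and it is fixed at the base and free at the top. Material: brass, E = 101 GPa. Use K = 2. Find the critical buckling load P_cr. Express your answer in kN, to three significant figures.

Buckling occurs about the weak axis: I_min = h·b³/12 with b = 29.9 mm (the shorter side).
I_min = 76.7×29.9³/12 = 1.709×10^5 mm⁴
I = 1.709×10^5 mm⁴ = 1.709×10^-7 m⁴
Effective length L_e = K·L = 2 × 5.71 = 11.42 m
P_cr = π²EI / L_e² = π² × 101×10⁹ × 1.709×10^-7 / 11.42² = 1.306×10^3 N

P_cr ≈ 1.31 kN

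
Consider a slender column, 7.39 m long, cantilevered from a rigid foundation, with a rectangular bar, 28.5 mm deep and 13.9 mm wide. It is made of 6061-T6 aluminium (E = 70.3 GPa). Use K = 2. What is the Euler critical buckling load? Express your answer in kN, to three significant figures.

P_cr ≈ 0.0203 kN

Buckling occurs about the weak axis: I_min = h·b³/12 with b = 13.9 mm (the shorter side).
I_min = 28.5×13.9³/12 = 6.378×10^3 mm⁴
I = 6.378×10^3 mm⁴ = 6.378×10^-9 m⁴
Effective length L_e = K·L = 2 × 7.39 = 14.78 m
P_cr = π²EI / L_e² = π² × 70.3×10⁹ × 6.378×10^-9 / 14.78² = 20.26 N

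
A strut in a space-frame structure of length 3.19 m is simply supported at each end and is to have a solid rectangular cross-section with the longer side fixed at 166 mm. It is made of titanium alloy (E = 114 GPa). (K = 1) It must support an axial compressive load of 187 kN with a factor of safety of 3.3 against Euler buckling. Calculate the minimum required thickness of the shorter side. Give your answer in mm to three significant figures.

b ≈ 73.9 mm

Required P_cr = n·P = 3.3 × 187 = 617.1 kN
L_e = K·L = 1 × 3.19 = 3.190 m
Required I = P_cr·L_e²/(π²E) = 6.171×10^5 × 3.190² / (π² × 1.14×10^11) = 5.581×10^-6 m⁴
I_req = 5.581×10^6 mm⁴
Rectangle, weak axis: I_min = h·b³/12 with h = 166 mm fixed  ⇒  b = (12I/h)^(1/3) = 73.9 mm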